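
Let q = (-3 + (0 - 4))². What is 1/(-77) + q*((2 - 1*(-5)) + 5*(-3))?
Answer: -30185/77 ≈ -392.01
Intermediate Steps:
q = 49 (q = (-3 - 4)² = (-7)² = 49)
1/(-77) + q*((2 - 1*(-5)) + 5*(-3)) = 1/(-77) + 49*((2 - 1*(-5)) + 5*(-3)) = -1/77 + 49*((2 + 5) - 15) = -1/77 + 49*(7 - 15) = -1/77 + 49*(-8) = -1/77 - 392 = -30185/77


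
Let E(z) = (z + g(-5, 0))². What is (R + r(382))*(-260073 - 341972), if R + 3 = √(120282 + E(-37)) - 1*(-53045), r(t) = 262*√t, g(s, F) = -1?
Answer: -31933670890 - 157735790*√382 - 6622495*√1006 ≈ -3.5227e+10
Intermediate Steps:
E(z) = (-1 + z)² (E(z) = (z - 1)² = (-1 + z)²)
R = 53042 + 11*√1006 (R = -3 + (√(120282 + (-1 - 37)²) - 1*(-53045)) = -3 + (√(120282 + (-38)²) + 53045) = -3 + (√(120282 + 1444) + 53045) = -3 + (√121726 + 53045) = -3 + (11*√1006 + 53045) = -3 + (53045 + 11*√1006) = 53042 + 11*√1006 ≈ 53391.)
(R + r(382))*(-260073 - 341972) = ((53042 + 11*√1006) + 262*√382)*(-260073 - 341972) = (53042 + 11*√1006 + 262*√382)*(-602045) = -31933670890 - 157735790*√382 - 6622495*√1006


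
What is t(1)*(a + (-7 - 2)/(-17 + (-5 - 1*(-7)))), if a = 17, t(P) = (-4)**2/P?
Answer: 1408/5 ≈ 281.60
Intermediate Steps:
t(P) = 16/P
t(1)*(a + (-7 - 2)/(-17 + (-5 - 1*(-7)))) = (16/1)*(17 + (-7 - 2)/(-17 + (-5 - 1*(-7)))) = (16*1)*(17 - 9/(-17 + (-5 + 7))) = 16*(17 - 9/(-17 + 2)) = 16*(17 - 9/(-15)) = 16*(17 - 9*(-1/15)) = 16*(17 + 3/5) = 16*(88/5) = 1408/5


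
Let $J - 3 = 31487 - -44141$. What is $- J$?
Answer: $-75631$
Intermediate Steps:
$J = 75631$ ($J = 3 + \left(31487 - -44141\right) = 3 + \left(31487 + 44141\right) = 3 + 75628 = 75631$)
$- J = \left(-1\right) 75631 = -75631$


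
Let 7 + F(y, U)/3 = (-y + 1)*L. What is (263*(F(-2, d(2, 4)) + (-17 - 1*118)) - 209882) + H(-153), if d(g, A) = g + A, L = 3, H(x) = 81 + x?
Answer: -243881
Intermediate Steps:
d(g, A) = A + g
F(y, U) = -12 - 9*y (F(y, U) = -21 + 3*((-y + 1)*3) = -21 + 3*((1 - y)*3) = -21 + 3*(3 - 3*y) = -21 + (9 - 9*y) = -12 - 9*y)
(263*(F(-2, d(2, 4)) + (-17 - 1*118)) - 209882) + H(-153) = (263*((-12 - 9*(-2)) + (-17 - 1*118)) - 209882) + (81 - 153) = (263*((-12 + 18) + (-17 - 118)) - 209882) - 72 = (263*(6 - 135) - 209882) - 72 = (263*(-129) - 209882) - 72 = (-33927 - 209882) - 72 = -243809 - 72 = -243881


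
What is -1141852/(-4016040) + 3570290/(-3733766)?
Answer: -66283021559/98651010570 ≈ -0.67189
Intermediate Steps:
-1141852/(-4016040) + 3570290/(-3733766) = -1141852*(-1/4016040) + 3570290*(-1/3733766) = 285463/1004010 - 93955/98257 = -66283021559/98651010570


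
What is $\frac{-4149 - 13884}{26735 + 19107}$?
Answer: $- \frac{18033}{45842} \approx -0.39337$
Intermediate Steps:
$\frac{-4149 - 13884}{26735 + 19107} = - \frac{18033}{45842}$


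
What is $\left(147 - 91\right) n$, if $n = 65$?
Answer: $3640$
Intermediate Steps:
$\left(147 - 91\right) n = \left(147 - 91\right) 65 = 56 \cdot 65 = 3640$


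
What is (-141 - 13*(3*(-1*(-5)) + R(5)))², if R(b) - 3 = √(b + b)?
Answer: 142315 + 9750*√10 ≈ 1.7315e+5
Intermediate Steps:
R(b) = 3 + √2*√b (R(b) = 3 + √(b + b) = 3 + √(2*b) = 3 + √2*√b)
(-141 - 13*(3*(-1*(-5)) + R(5)))² = (-141 - 13*(3*(-1*(-5)) + (3 + √2*√5)))² = (-141 - 13*(3*5 + (3 + √10)))² = (-141 - 13*(15 + (3 + √10)))² = (-141 - 13*(18 + √10))² = (-141 + (-234 - 13*√10))² = (-375 - 13*√10)²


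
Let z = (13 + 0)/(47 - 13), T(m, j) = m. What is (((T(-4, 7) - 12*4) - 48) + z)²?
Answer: 11471769/1156 ≈ 9923.7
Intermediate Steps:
z = 13/34 ≈ 0.38235
(((T(-4, 7) - 12*4) - 48) + z)² = (((-4 - 12*4) - 48) + 13/34)² = (((-4 - 48) - 48) + 13/34)² = ((-52 - 48) + 13/34)² = (-100 + 13/34)² = (-3387/34)² = 11471769/1156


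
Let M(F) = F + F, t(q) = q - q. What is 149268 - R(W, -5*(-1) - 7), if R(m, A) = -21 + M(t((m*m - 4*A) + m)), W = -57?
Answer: 149289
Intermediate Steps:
t(q) = 0
M(F) = 2*F
R(m, A) = -21 (R(m, A) = -21 + 2*0 = -21 + 0 = -21)
149268 - R(W, -5*(-1) - 7) = 149268 - 1*(-21) = 149268 + 21 = 149289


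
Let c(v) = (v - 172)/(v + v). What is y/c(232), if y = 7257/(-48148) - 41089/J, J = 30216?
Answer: -15932822459/1363912470 ≈ -11.682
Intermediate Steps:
y = -549407671/363709992 (y = 7257/(-48148) - 41089/30216 = 7257*(-1/48148) - 41089*1/30216 = -7257/48148 - 41089/30216 = -549407671/363709992 ≈ -1.5106)
c(v) = (-172 + v)/(2*v) (c(v) = (-172 + v)/((2*v)) = (-172 + v)*(1/(2*v)) = (-172 + v)/(2*v))
y/c(232) = -549407671*464/(-172 + 232)/363709992 = -549407671/(363709992*((½)*(1/232)*60)) = -549407671/(363709992*15/116) = -549407671/363709992*116/15 = -15932822459/1363912470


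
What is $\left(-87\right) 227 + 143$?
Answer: $-19606$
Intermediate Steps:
$\left(-87\right) 227 + 143 = -19749 + 143 = -19606$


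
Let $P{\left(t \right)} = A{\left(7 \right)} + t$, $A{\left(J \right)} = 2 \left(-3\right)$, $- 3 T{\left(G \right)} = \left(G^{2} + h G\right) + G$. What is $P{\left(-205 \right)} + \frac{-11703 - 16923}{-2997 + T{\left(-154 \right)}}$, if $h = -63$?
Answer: $- \frac{981103}{4695} \approx -208.97$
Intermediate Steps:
$T{\left(G \right)} = - \frac{G^{2}}{3} + \frac{62 G}{3}$ ($T{\left(G \right)} = - \frac{\left(G^{2} - 63 G\right) + G}{3} = - \frac{G^{2} - 62 G}{3} = - \frac{G^{2}}{3} + \frac{62 G}{3}$)
$A{\left(J \right)} = -6$
$P{\left(t \right)} = -6 + t$
$P{\left(-205 \right)} + \frac{-11703 - 16923}{-2997 + T{\left(-154 \right)}} = \left(-6 - 205\right) + \frac{-11703 - 16923}{-2997 + \frac{1}{3} \left(-154\right) \left(62 - -154\right)} = -211 - \frac{28626}{-2997 + \frac{1}{3} \left(-154\right) \left(62 + 154\right)} = -211 - \frac{28626}{-2997 + \frac{1}{3} \left(-154\right) 216} = -211 - \frac{28626}{-2997 - 11088} = -211 - \frac{28626}{-14085} = -211 - - \frac{9542}{4695} = -211 + \frac{9542}{4695} = - \frac{981103}{4695}$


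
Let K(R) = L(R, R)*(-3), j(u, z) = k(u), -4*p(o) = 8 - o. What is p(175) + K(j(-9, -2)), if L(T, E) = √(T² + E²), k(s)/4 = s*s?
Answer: 167/4 - 972*√2 ≈ -1332.9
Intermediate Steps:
p(o) = -2 + o/4 (p(o) = -(8 - o)/4 = -2 + o/4)
k(s) = 4*s² (k(s) = 4*(s*s) = 4*s²)
j(u, z) = 4*u²
L(T, E) = √(E² + T²)
K(R) = -3*√2*√(R²) (K(R) = √(R² + R²)*(-3) = √(2*R²)*(-3) = (√2*√(R²))*(-3) = -3*√2*√(R²))
p(175) + K(j(-9, -2)) = (-2 + (¼)*175) - 3*√2*√((4*(-9)²)²) = (-2 + 175/4) - 3*√2*√((4*81)²) = 167/4 - 3*√2*√(324²) = 167/4 - 3*√2*√104976 = 167/4 - 3*√2*324 = 167/4 - 972*√2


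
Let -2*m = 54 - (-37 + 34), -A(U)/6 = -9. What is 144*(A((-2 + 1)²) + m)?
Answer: 3672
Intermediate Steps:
A(U) = 54 (A(U) = -6*(-9) = 54)
m = -57/2 (m = -(54 - (-37 + 34))/2 = -(54 - 1*(-3))/2 = -(54 + 3)/2 = -½*57 = -57/2 ≈ -28.500)
144*(A((-2 + 1)²) + m) = 144*(54 - 57/2) = 144*(51/2) = 3672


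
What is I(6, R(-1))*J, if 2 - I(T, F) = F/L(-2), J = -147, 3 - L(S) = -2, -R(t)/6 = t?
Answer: -588/5 ≈ -117.60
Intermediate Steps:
R(t) = -6*t
L(S) = 5 (L(S) = 3 - 1*(-2) = 3 + 2 = 5)
I(T, F) = 2 - F/5
I(6, R(-1))*J = (2 - (-6)*(-1)/5)*(-147) = (2 - ⅕*6)*(-147) = (2 - 6/5)*(-147) = (⅘)*(-147) = -588/5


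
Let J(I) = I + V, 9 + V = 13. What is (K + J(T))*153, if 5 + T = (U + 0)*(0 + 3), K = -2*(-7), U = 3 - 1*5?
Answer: 1071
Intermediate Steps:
U = -2 (U = 3 - 5 = -2)
K = 14
V = 4 (V = -9 + 13 = 4)
T = -11 (T = -5 + (-2 + 0)*(0 + 3) = -5 - 2*3 = -5 - 6 = -11)
J(I) = 4 + I (J(I) = I + 4 = 4 + I)
(K + J(T))*153 = (14 + (4 - 11))*153 = (14 - 7)*153 = 7*153 = 1071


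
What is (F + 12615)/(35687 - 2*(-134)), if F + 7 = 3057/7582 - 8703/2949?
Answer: 93949770097/267976426230 ≈ 0.35059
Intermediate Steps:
F = -71162093/7453106 (F = -7 + (3057/7582 - 8703/2949) = -7 + (3057*(1/7582) - 8703*1/2949) = -7 + (3057/7582 - 2901/983) = -7 - 18990351/7453106 = -71162093/7453106 ≈ -9.5480)
(F + 12615)/(35687 - 2*(-134)) = (-71162093/7453106 + 12615)/(35687 - 2*(-134)) = 93949770097/(7453106*(35687 + 268)) = (93949770097/7453106)/35955 = (93949770097/7453106)*(1/35955) = 93949770097/267976426230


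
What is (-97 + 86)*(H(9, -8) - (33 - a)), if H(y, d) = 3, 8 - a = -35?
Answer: -143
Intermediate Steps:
a = 43 (a = 8 - 1*(-35) = 8 + 35 = 43)
(-97 + 86)*(H(9, -8) - (33 - a)) = (-97 + 86)*(3 - (33 - 1*43)) = -11*(3 - (33 - 43)) = -11*(3 - 1*(-10)) = -11*(3 + 10) = -11*13 = -143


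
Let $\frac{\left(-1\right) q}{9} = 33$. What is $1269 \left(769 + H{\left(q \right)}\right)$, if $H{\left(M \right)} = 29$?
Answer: $1012662$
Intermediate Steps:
$q = -297$ ($q = \left(-9\right) 33 = -297$)
$1269 \left(769 + H{\left(q \right)}\right) = 1269 \left(769 + 29\right) = 1269 \cdot 798 = 1012662$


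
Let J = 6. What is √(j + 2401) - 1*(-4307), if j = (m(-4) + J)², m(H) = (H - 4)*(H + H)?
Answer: 4307 + 7*√149 ≈ 4392.4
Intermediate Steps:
m(H) = 2*H*(-4 + H) (m(H) = (-4 + H)*(2*H) = 2*H*(-4 + H))
j = 4900 (j = (2*(-4)*(-4 - 4) + 6)² = (2*(-4)*(-8) + 6)² = (64 + 6)² = 70² = 4900)
√(j + 2401) - 1*(-4307) = √(4900 + 2401) - 1*(-4307) = √7301 + 4307 = 7*√149 + 4307 = 4307 + 7*√149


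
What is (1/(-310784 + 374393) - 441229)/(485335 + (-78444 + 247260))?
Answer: -28066135460/41609890959 ≈ -0.67451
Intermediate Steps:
(1/(-310784 + 374393) - 441229)/(485335 + (-78444 + 247260)) = (1/63609 - 441229)/(485335 + 168816) = (1/63609 - 441229)/654151 = -28066135460/63609*1/654151 = -28066135460/41609890959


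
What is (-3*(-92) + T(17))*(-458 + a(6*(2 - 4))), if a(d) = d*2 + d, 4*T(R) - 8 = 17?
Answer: -278863/2 ≈ -1.3943e+5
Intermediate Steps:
T(R) = 25/4 (T(R) = 2 + (¼)*17 = 2 + 17/4 = 25/4)
a(d) = 3*d (a(d) = 2*d + d = 3*d)
(-3*(-92) + T(17))*(-458 + a(6*(2 - 4))) = (-3*(-92) + 25/4)*(-458 + 3*(6*(2 - 4))) = (276 + 25/4)*(-458 + 3*(6*(-2))) = 1129*(-458 + 3*(-12))/4 = 1129*(-458 - 36)/4 = (1129/4)*(-494) = -278863/2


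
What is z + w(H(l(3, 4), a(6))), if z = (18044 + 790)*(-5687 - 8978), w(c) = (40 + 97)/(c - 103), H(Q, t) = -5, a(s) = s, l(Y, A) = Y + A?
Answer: -29829666017/108 ≈ -2.7620e+8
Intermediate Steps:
l(Y, A) = A + Y
w(c) = 137/(-103 + c)
z = -276200610 (z = 18834*(-14665) = -276200610)
z + w(H(l(3, 4), a(6))) = -276200610 + 137/(-103 - 5) = -276200610 + 137/(-108) = -276200610 + 137*(-1/108) = -276200610 - 137/108 = -29829666017/108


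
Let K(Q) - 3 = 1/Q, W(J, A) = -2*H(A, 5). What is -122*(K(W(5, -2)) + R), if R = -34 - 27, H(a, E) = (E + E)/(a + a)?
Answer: 35258/5 ≈ 7051.6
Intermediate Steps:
H(a, E) = E/a (H(a, E) = (2*E)/((2*a)) = (2*E)*(1/(2*a)) = E/a)
W(J, A) = -10/A
R = -61
K(Q) = 3 + 1/Q
-122*(K(W(5, -2)) + R) = -122*((3 + 1/(-10/(-2))) - 61) = -122*((3 + 1/(-10*(-1/2))) - 61) = -122*((3 + 1/5) - 61) = -122*(16/5 - 61) = -122*(-289/5) = 35258/5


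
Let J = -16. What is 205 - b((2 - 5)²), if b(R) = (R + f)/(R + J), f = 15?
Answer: 1459/7 ≈ 208.43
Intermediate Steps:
b(R) = (15 + R)/(-16 + R) (b(R) = (R + 15)/(R - 16) = (15 + R)/(-16 + R))
205 - b((2 - 5)²) = 205 - (15 + (2 - 5)²)/(-16 + (2 - 5)²) = 205 - (15 + (-3)²)/(-16 + (-3)²) = 205 - (15 + 9)/(-16 + 9) = 205 - 24/(-7) = 205 - (-1)*24/7 = 205 - 1*(-24/7) = 205 + 24/7 = 1459/7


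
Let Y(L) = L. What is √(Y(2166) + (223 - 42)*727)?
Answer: √133753 ≈ 365.72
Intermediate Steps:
√(Y(2166) + (223 - 42)*727) = √(2166 + (223 - 42)*727) = √(2166 + 181*727) = √(2166 + 131587) = √133753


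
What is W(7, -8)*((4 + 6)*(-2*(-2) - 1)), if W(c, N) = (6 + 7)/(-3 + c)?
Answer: 195/2 ≈ 97.500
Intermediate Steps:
W(c, N) = 13/(-3 + c)
W(7, -8)*((4 + 6)*(-2*(-2) - 1)) = (13/(-3 + 7))*((4 + 6)*(-2*(-2) - 1)) = (13/4)*(10*(4 - 1)) = (13*(¼))*(10*3) = (13/4)*30 = 195/2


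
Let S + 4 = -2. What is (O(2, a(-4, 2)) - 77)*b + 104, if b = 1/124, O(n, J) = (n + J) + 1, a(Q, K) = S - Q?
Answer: 3205/31 ≈ 103.39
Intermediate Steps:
S = -6 (S = -4 - 2 = -6)
a(Q, K) = -6 - Q
O(n, J) = 1 + J + n (O(n, J) = (J + n) + 1 = 1 + J + n)
b = 1/124 ≈ 0.0080645
(O(2, a(-4, 2)) - 77)*b + 104 = ((1 + (-6 - 1*(-4)) + 2) - 77)*(1/124) + 104 = ((1 + (-6 + 4) + 2) - 77)*(1/124) + 104 = ((1 - 2 + 2) - 77)*(1/124) + 104 = (1 - 77)*(1/124) + 104 = -76*1/124 + 104 = -19/31 + 104 = 3205/31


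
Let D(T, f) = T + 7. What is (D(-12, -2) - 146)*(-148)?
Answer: 22348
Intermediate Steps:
D(T, f) = 7 + T
(D(-12, -2) - 146)*(-148) = ((7 - 12) - 146)*(-148) = (-5 - 146)*(-148) = -151*(-148) = 22348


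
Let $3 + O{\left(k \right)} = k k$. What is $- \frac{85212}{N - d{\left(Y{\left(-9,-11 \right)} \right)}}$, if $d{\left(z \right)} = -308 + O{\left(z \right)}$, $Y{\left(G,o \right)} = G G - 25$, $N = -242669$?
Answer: $\frac{42606}{122747} \approx 0.3471$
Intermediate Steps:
$Y{\left(G,o \right)} = -25 + G^{2}$ ($Y{\left(G,o \right)} = G^{2} - 25 = -25 + G^{2}$)
$O{\left(k \right)} = -3 + k^{2}$ ($O{\left(k \right)} = -3 + k k = -3 + k^{2}$)
$d{\left(z \right)} = -311 + z^{2}$ ($d{\left(z \right)} = -308 + \left(-3 + z^{2}\right) = -311 + z^{2}$)
$- \frac{85212}{N - d{\left(Y{\left(-9,-11 \right)} \right)}} = - \frac{85212}{-242669 - \left(-311 + \left(-25 + \left(-9\right)^{2}\right)^{2}\right)} = - \frac{85212}{-242669 - \left(-311 + \left(-25 + 81\right)^{2}\right)} = - \frac{85212}{-242669 - \left(-311 + 56^{2}\right)} = - \frac{85212}{-242669 - \left(-311 + 3136\right)} = - \frac{85212}{-242669 - 2825} = - \frac{85212}{-245494} = \left(-85212\right) \left(- \frac{1}{245494}\right) = \frac{42606}{122747}$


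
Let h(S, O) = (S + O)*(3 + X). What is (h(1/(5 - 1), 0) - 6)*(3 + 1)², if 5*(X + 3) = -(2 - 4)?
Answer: -472/5 ≈ -94.400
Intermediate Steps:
X = -13/5 (X = -3 + (-(2 - 4))/5 = -3 + (-1*(-2))/5 = -3 + (⅕)*2 = -3 + ⅖ = -13/5 ≈ -2.6000)
h(S, O) = 2*O/5 + 2*S/5 (h(S, O) = (S + O)*(3 - 13/5) = (O + S)*(⅖) = 2*O/5 + 2*S/5)
(h(1/(5 - 1), 0) - 6)*(3 + 1)² = (((⅖)*0 + 2/(5*(5 - 1))) - 6)*(3 + 1)² = ((0 + (⅖)/4) - 6)*4² = ((0 + (⅖)*(¼)) - 6)*16 = ((0 + ⅒) - 6)*16 = (⅒ - 6)*16 = -59/10*16 = -472/5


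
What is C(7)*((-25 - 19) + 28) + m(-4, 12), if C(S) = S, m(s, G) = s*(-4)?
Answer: -96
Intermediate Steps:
m(s, G) = -4*s
C(7)*((-25 - 19) + 28) + m(-4, 12) = 7*((-25 - 19) + 28) - 4*(-4) = 7*(-44 + 28) + 16 = 7*(-16) + 16 = -112 + 16 = -96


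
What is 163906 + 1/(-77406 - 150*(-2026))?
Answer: 37123725565/226494 ≈ 1.6391e+5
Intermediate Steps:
163906 + 1/(-77406 - 150*(-2026)) = 163906 + 1/(-77406 + 303900) = 163906 + 1/226494 = 37123725565/226494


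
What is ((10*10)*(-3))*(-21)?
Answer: 6300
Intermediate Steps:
((10*10)*(-3))*(-21) = (100*(-3))*(-21) = -300*(-21) = 6300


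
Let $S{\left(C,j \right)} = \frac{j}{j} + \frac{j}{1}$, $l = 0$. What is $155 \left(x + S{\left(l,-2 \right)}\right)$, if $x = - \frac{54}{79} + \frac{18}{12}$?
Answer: $- \frac{4495}{158} \approx -28.449$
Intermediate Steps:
$x = \frac{129}{158}$ ($x = \left(-54\right) \frac{1}{79} + 18 \cdot \frac{1}{12} = - \frac{54}{79} + \frac{3}{2} = \frac{129}{158} \approx 0.81646$)
$S{\left(C,j \right)} = 1 + j$ ($S{\left(C,j \right)} = 1 + j 1 = 1 + j$)
$155 \left(x + S{\left(l,-2 \right)}\right) = 155 \left(\frac{129}{158} + \left(1 - 2\right)\right) = 155 \left(\frac{129}{158} - 1\right) = 155 \left(- \frac{29}{158}\right) = - \frac{4495}{158}$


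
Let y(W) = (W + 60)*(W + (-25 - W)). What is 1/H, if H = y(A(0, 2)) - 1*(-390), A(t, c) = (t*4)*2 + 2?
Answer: -1/1160 ≈ -0.00086207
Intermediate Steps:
A(t, c) = 2 + 8*t (A(t, c) = (4*t)*2 + 2 = 8*t + 2 = 2 + 8*t)
y(W) = -1500 - 25*W (y(W) = (60 + W)*(-25) = -1500 - 25*W)
H = -1160 (H = (-1500 - 25*(2 + 8*0)) - 1*(-390) = (-1500 - 25*(2 + 0)) + 390 = (-1500 - 25*2) + 390 = (-1500 - 50) + 390 = -1550 + 390 = -1160)
1/H = 1/(-1160) = -1/1160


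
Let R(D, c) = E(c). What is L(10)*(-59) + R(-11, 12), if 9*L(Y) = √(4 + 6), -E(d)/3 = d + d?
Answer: -72 - 59*√10/9 ≈ -92.730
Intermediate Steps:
E(d) = -6*d (E(d) = -3*(d + d) = -6*d)
R(D, c) = -6*c
L(Y) = √10/9 (L(Y) = √(4 + 6)/9 = √10/9)
L(10)*(-59) + R(-11, 12) = (√10/9)*(-59) - 6*12 = -59*√10/9 - 72 = -72 - 59*√10/9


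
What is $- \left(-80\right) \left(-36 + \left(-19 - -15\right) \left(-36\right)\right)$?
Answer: $8640$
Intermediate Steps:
$- \left(-80\right) \left(-36 + \left(-19 - -15\right) \left(-36\right)\right) = - \left(-80\right) \left(-36 + \left(-19 + 15\right) \left(-36\right)\right) = - \left(-80\right) \left(-36 - -144\right) = - \left(-80\right) \left(-36 + 144\right) = - \left(-80\right) 108 = \left(-1\right) \left(-8640\right) = 8640$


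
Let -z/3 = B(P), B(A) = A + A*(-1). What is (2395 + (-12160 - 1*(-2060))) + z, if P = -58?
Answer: -7705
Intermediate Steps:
B(A) = 0 (B(A) = A - A = 0)
z = 0 (z = -3*0 = 0)
(2395 + (-12160 - 1*(-2060))) + z = (2395 + (-12160 - 1*(-2060))) + 0 = (2395 + (-12160 + 2060)) + 0 = (2395 - 10100) + 0 = -7705 + 0 = -7705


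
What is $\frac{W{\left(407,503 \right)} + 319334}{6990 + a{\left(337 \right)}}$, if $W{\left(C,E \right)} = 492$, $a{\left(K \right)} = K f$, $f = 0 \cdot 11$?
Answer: $\frac{159913}{3495} \approx 45.755$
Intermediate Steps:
$f = 0$
$a{\left(K \right)} = 0$ ($a{\left(K \right)} = K 0 = 0$)
$\frac{W{\left(407,503 \right)} + 319334}{6990 + a{\left(337 \right)}} = \frac{492 + 319334}{6990 + 0} = \frac{319826}{6990} = 319826 \cdot \frac{1}{6990} = \frac{159913}{3495}$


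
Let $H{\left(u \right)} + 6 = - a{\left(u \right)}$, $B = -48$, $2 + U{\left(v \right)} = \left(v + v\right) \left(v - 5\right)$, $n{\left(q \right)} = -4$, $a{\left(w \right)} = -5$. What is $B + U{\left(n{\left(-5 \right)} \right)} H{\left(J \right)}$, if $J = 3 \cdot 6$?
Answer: $-118$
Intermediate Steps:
$U{\left(v \right)} = -2 + 2 v \left(-5 + v\right)$ ($U{\left(v \right)} = -2 + \left(v + v\right) \left(v - 5\right) = -2 + 2 v \left(-5 + v\right)$)
$J = 18$
$H{\left(u \right)} = -1$ ($H{\left(u \right)} = -6 - -5 = -6 + 5 = -1$)
$B + U{\left(n{\left(-5 \right)} \right)} H{\left(J \right)} = -48 + \left(-2 - -40 + 2 \left(-4\right)^{2}\right) \left(-1\right) = -48 + \left(-2 + 40 + 2 \cdot 16\right) \left(-1\right) = -48 + \left(-2 + 40 + 32\right) \left(-1\right) = -48 + 70 \left(-1\right) = -48 - 70 = -118$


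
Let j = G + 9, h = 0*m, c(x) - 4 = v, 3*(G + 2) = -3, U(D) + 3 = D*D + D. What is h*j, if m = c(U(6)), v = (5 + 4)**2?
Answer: 0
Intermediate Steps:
U(D) = -3 + D + D**2 (U(D) = -3 + (D*D + D) = -3 + (D**2 + D) = -3 + (D + D**2) = -3 + D + D**2)
G = -3 (G = -2 + (1/3)*(-3) = -2 - 1 = -3)
v = 81 (v = 9**2 = 81)
c(x) = 85 (c(x) = 4 + 81 = 85)
m = 85
h = 0 (h = 0*85 = 0)
j = 6 (j = -3 + 9 = 6)
h*j = 0*6 = 0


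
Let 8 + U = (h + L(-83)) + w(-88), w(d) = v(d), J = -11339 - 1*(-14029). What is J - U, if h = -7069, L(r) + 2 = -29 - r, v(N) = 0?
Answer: 9715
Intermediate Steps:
J = 2690 (J = -11339 + 14029 = 2690)
w(d) = 0
L(r) = -31 - r (L(r) = -2 + (-29 - r) = -31 - r)
U = -7025 (U = -8 + ((-7069 + (-31 - 1*(-83))) + 0) = -8 + ((-7069 + (-31 + 83)) + 0) = -8 + ((-7069 + 52) + 0) = -8 + (-7017 + 0) = -8 - 7017 = -7025)
J - U = 2690 - 1*(-7025) = 2690 + 7025 = 9715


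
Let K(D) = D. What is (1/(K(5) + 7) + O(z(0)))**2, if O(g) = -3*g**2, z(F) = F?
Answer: 1/144 ≈ 0.0069444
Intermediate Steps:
(1/(K(5) + 7) + O(z(0)))**2 = (1/(5 + 7) - 3*0**2)**2 = (1/12 - 3*0)**2 = (1/12 + 0)**2 = (1/12)**2 = 1/144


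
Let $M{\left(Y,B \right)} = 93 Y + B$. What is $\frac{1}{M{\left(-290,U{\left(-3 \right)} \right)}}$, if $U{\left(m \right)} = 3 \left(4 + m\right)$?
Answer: $- \frac{1}{26967} \approx -3.7082 \cdot 10^{-5}$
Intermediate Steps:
$U{\left(m \right)} = 12 + 3 m$
$M{\left(Y,B \right)} = B + 93 Y$
$\frac{1}{M{\left(-290,U{\left(-3 \right)} \right)}} = \frac{1}{\left(12 + 3 \left(-3\right)\right) + 93 \left(-290\right)} = \frac{1}{\left(12 - 9\right) - 26970} = \frac{1}{3 - 26970} = \frac{1}{-26967} = - \frac{1}{26967}$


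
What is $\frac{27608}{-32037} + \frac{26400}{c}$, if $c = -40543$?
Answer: $- \frac{1965087944}{1298876091} \approx -1.5129$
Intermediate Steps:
$\frac{27608}{-32037} + \frac{26400}{c} = \frac{27608}{-32037} + \frac{26400}{-40543} = 27608 \left(- \frac{1}{32037}\right) + 26400 \left(- \frac{1}{40543}\right) = - \frac{27608}{32037} - \frac{26400}{40543} = - \frac{1965087944}{1298876091}$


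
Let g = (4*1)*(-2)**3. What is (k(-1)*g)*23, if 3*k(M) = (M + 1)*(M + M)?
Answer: 0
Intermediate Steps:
k(M) = 2*M*(1 + M)/3 (k(M) = ((M + 1)*(M + M))/3 = ((1 + M)*(2*M))/3 = (2*M*(1 + M))/3 = 2*M*(1 + M)/3)
g = -32 (g = 4*(-8) = -32)
(k(-1)*g)*23 = (((2/3)*(-1)*(1 - 1))*(-32))*23 = (((2/3)*(-1)*0)*(-32))*23 = (0*(-32))*23 = 0*23 = 0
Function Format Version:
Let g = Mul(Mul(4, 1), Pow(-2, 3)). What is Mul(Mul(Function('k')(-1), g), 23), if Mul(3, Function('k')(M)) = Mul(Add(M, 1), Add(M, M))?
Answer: 0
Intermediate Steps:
Function('k')(M) = Mul(Rational(2, 3), M, Add(1, M)) (Function('k')(M) = Mul(Rational(1, 3), Mul(Add(M, 1), Add(M, M))) = Mul(Rational(1, 3), Mul(Add(1, M), Mul(2, M))) = Mul(Rational(1, 3), Mul(2, M, Add(1, M))) = Mul(Rational(2, 3), M, Add(1, M)))
g = -32 (g = Mul(4, -8) = -32)
Mul(Mul(Function('k')(-1), g), 23) = Mul(Mul(Mul(Rational(2, 3), -1, Add(1, -1)), -32), 23) = Mul(Mul(Mul(Rational(2, 3), -1, 0), -32), 23) = Mul(Mul(0, -32), 23) = Mul(0, 23) = 0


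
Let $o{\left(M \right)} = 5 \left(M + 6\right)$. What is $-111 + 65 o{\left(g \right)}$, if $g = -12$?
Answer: $-2061$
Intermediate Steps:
$o{\left(M \right)} = 30 + 5 M$ ($o{\left(M \right)} = 5 \left(6 + M\right) = 30 + 5 M$)
$-111 + 65 o{\left(g \right)} = -111 + 65 \left(30 + 5 \left(-12\right)\right) = -111 + 65 \left(30 - 60\right) = -111 + 65 \left(-30\right) = -111 - 1950 = -2061$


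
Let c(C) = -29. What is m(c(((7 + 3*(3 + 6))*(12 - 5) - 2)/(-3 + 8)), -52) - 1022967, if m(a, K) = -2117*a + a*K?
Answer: -960066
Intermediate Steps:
m(a, K) = -2117*a + K*a
m(c(((7 + 3*(3 + 6))*(12 - 5) - 2)/(-3 + 8)), -52) - 1022967 = -29*(-2117 - 52) - 1022967 = -29*(-2169) - 1022967 = 62901 - 1022967 = -960066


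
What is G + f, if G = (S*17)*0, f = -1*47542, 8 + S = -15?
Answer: -47542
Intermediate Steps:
S = -23 (S = -8 - 15 = -23)
f = -47542
G = 0 (G = -23*17*0 = -391*0 = 0)
G + f = 0 - 47542 = -47542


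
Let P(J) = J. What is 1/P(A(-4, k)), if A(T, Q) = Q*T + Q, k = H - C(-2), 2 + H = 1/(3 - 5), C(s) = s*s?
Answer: 2/39 ≈ 0.051282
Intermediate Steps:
C(s) = s²
H = -5/2 (H = -2 + 1/(3 - 5) = -2 + 1/(-2) = -2 - ½ = -5/2 ≈ -2.5000)
k = -13/2 (k = -5/2 - 1*(-2)² = -5/2 - 1*4 = -5/2 - 4 = -13/2 ≈ -6.5000)
A(T, Q) = Q + Q*T
1/P(A(-4, k)) = 1/(-13*(1 - 4)/2) = 1/(-13/2*(-3)) = 1/(39/2) = 2/39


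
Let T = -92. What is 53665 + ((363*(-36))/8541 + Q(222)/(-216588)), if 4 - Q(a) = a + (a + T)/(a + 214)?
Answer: 801520439796811/14936052872 ≈ 53664.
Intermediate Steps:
Q(a) = 4 - a - (-92 + a)/(214 + a) (Q(a) = 4 - (a + (a - 92)/(a + 214)) = 4 - (a + (-92 + a)/(214 + a)) = 4 + (-a - (-92 + a)/(214 + a)) = 4 - a - (-92 + a)/(214 + a))
53665 + ((363*(-36))/8541 + Q(222)/(-216588)) = 53665 + ((363*(-36))/8541 + ((948 - 1*222**2 - 211*222)/(214 + 222))/(-216588)) = 53665 + (-13068*1/8541 + ((948 - 1*49284 - 46842)/436)*(-1/216588)) = 53665 + (-1452/949 + ((948 - 49284 - 46842)/436)*(-1/216588)) = 53665 + (-1452/949 + ((1/436)*(-95178))*(-1/216588)) = 53665 + (-1452/949 - 47589/218*(-1/216588)) = 53665 + (-1452/949 + 15863/15738728) = 53665 - 22837579069/14936052872 = 801520439796811/14936052872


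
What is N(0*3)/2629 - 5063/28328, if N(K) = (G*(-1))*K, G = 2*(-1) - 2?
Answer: -5063/28328 ≈ -0.17873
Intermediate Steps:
G = -4 (G = -2 - 2 = -4)
N(K) = 4*K (N(K) = (-4*(-1))*K = 4*K)
N(0*3)/2629 - 5063/28328 = (4*(0*3))/2629 - 5063/28328 = (4*0)*(1/2629) - 5063*1/28328 = 0*(1/2629) - 5063/28328 = 0 - 5063/28328 = -5063/28328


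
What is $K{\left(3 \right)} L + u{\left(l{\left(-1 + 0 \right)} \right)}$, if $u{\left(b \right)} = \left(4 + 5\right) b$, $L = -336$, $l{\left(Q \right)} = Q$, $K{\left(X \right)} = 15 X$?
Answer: $-15129$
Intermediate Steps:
$u{\left(b \right)} = 9 b$
$K{\left(3 \right)} L + u{\left(l{\left(-1 + 0 \right)} \right)} = 15 \cdot 3 \left(-336\right) + 9 \left(-1 + 0\right) = 45 \left(-336\right) + 9 \left(-1\right) = -15120 - 9 = -15129$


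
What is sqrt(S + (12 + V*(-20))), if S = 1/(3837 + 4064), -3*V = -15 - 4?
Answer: I*sqrt(64423355523)/23703 ≈ 10.708*I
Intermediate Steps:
V = 19/3 (V = -(-15 - 4)/3 = -1/3*(-19) = 19/3 ≈ 6.3333)
S = 1/7901 ≈ 0.00012657
sqrt(S + (12 + V*(-20))) = sqrt(1/7901 + (12 + (19/3)*(-20))) = sqrt(1/7901 + (12 - 380/3)) = sqrt(1/7901 - 344/3) = sqrt(-2717941/23703) = I*sqrt(64423355523)/23703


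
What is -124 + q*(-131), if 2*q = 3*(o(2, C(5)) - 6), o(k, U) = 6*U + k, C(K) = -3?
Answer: 4199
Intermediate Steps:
o(k, U) = k + 6*U
q = -33 (q = (3*((2 + 6*(-3)) - 6))/2 = (3*((2 - 18) - 6))/2 = (3*(-16 - 6))/2 = (3*(-22))/2 = (1/2)*(-66) = -33)
-124 + q*(-131) = -124 - 33*(-131) = -124 + 4323 = 4199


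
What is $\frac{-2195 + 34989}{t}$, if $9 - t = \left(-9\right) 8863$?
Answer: $\frac{16397}{39888} \approx 0.41108$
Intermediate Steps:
$t = 79776$ ($t = 9 - \left(-9\right) 8863 = 9 - -79767 = 9 + 79767 = 79776$)
$\frac{-2195 + 34989}{t} = \frac{-2195 + 34989}{79776} = 32794 \cdot \frac{1}{79776} = \frac{16397}{39888}$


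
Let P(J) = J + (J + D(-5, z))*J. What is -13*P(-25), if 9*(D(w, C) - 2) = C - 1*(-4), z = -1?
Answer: -21125/3 ≈ -7041.7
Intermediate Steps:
D(w, C) = 22/9 + C/9 (D(w, C) = 2 + (C - 1*(-4))/9 = 2 + (C + 4)/9 = 2 + (4 + C)/9 = 2 + (4/9 + C/9) = 22/9 + C/9)
P(J) = J + J*(7/3 + J) (P(J) = J + (J + (22/9 + (1/9)*(-1)))*J = J + (J + (22/9 - 1/9))*J = J + (J + 7/3)*J = J + (7/3 + J)*J = J + J*(7/3 + J))
-13*P(-25) = -13*(-25)*(10 + 3*(-25))/3 = -13*(-25)*(10 - 75)/3 = -13*(-25)*(-65)/3 = -13*1625/3 = -21125/3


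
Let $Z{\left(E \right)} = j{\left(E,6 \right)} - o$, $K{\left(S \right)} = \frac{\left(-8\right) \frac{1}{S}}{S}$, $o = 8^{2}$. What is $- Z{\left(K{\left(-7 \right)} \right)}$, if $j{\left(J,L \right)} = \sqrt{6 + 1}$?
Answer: $64 - \sqrt{7} \approx 61.354$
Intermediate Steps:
$j{\left(J,L \right)} = \sqrt{7}$
$o = 64$
$K{\left(S \right)} = - \frac{8}{S^{2}}$
$Z{\left(E \right)} = -64 + \sqrt{7}$ ($Z{\left(E \right)} = \sqrt{7} - 64 = -64 + \sqrt{7}$)
$- Z{\left(K{\left(-7 \right)} \right)} = - (-64 + \sqrt{7}) = 64 - \sqrt{7}$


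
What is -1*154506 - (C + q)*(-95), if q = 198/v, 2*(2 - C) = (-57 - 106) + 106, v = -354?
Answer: -17896073/118 ≈ -1.5166e+5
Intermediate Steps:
C = 61/2 (C = 2 - ((-57 - 106) + 106)/2 = 2 - (-163 + 106)/2 = 2 - 1/2*(-57) = 2 + 57/2 = 61/2 ≈ 30.500)
q = -33/59 (q = 198/(-354) = 198*(-1/354) = -33/59 ≈ -0.55932)
-1*154506 - (C + q)*(-95) = -1*154506 - (61/2 - 33/59)*(-95) = -154506 - 3533*(-95)/118 = -154506 - 1*(-335635/118) = -154506 + 335635/118 = -17896073/118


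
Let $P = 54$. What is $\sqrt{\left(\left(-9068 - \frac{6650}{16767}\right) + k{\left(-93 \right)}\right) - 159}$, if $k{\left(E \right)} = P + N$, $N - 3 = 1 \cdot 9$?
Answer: $\frac{11 i \sqrt{29198431}}{621} \approx 95.715 i$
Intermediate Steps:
$N = 12$ ($N = 3 + 1 \cdot 9 = 3 + 9 = 12$)
$k{\left(E \right)} = 66$ ($k{\left(E \right)} = 54 + 12 = 66$)
$\sqrt{\left(\left(-9068 - \frac{6650}{16767}\right) + k{\left(-93 \right)}\right) - 159} = \sqrt{\left(\left(-9068 - \frac{6650}{16767}\right) + 66\right) - 159} = \sqrt{\left(- \frac{152049806}{16767} + 66\right) - 159} = \sqrt{- \frac{150943184}{16767} - 159} = \sqrt{- \frac{153609137}{16767}} = \frac{11 i \sqrt{29198431}}{621}$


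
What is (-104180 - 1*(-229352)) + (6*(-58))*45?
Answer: 109512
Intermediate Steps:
(-104180 - 1*(-229352)) + (6*(-58))*45 = (-104180 + 229352) - 348*45 = 125172 - 15660 = 109512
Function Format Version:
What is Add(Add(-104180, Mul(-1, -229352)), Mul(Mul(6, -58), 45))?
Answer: 109512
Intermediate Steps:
Add(Add(-104180, Mul(-1, -229352)), Mul(Mul(6, -58), 45)) = Add(Add(-104180, 229352), Mul(-348, 45)) = Add(125172, -15660) = 109512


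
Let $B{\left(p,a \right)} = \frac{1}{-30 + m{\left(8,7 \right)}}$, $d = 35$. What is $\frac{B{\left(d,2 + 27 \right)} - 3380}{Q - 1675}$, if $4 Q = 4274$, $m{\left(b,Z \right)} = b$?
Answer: $\frac{74361}{13343} \approx 5.573$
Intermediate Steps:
$Q = \frac{2137}{2}$ ($Q = \frac{1}{4} \cdot 4274 = \frac{2137}{2} \approx 1068.5$)
$B{\left(p,a \right)} = - \frac{1}{22}$ ($B{\left(p,a \right)} = \frac{1}{-30 + 8} = \frac{1}{-22} = - \frac{1}{22}$)
$\frac{B{\left(d,2 + 27 \right)} - 3380}{Q - 1675} = \frac{- \frac{1}{22} - 3380}{\frac{2137}{2} - 1675} = - \frac{74361}{22 \left(- \frac{1213}{2}\right)} = \left(- \frac{74361}{22}\right) \left(- \frac{2}{1213}\right) = \frac{74361}{13343}$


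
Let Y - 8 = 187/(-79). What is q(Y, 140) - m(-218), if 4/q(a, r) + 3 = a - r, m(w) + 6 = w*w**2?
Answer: 28107325615/2713 ≈ 1.0360e+7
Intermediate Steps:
m(w) = -6 + w**3 (m(w) = -6 + w*w**2 = -6 + w**3)
Y = 445/79 (Y = 8 + 187/(-79) = 8 + 187*(-1/79) = 8 - 187/79 = 445/79 ≈ 5.6329)
q(a, r) = 4/(-3 + a - r) (q(a, r) = 4/(-3 + (a - r)) = 4/(-3 + a - r))
q(Y, 140) - m(-218) = -4/(3 + 140 - 1*445/79) - (-6 + (-218)**3) = -4/(3 + 140 - 445/79) - (-6 - 10360232) = -4/10852/79 - 1*(-10360238) = -4*79/10852 + 10360238 = -79/2713 + 10360238 = 28107325615/2713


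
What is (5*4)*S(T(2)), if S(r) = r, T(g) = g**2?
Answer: 80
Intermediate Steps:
(5*4)*S(T(2)) = (5*4)*2**2 = 20*4 = 80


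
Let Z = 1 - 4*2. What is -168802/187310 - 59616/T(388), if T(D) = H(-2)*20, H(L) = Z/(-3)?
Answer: -838091279/655585 ≈ -1278.4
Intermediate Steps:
Z = -7 (Z = 1 - 8 = -7)
H(L) = 7/3 (H(L) = -7/(-3) = -7*(-⅓) = 7/3)
T(D) = 140/3 (T(D) = (7/3)*20 = 140/3)
-168802/187310 - 59616/T(388) = -168802/187310 - 59616/140/3 = -168802*1/187310 - 59616*3/140 = -84401/93655 - 44712/35 = -838091279/655585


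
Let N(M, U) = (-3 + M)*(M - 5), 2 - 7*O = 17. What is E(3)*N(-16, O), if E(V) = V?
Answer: 1197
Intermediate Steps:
O = -15/7 (O = 2/7 - 1/7*17 = 2/7 - 17/7 = -15/7 ≈ -2.1429)
N(M, U) = (-5 + M)*(-3 + M) (N(M, U) = (-3 + M)*(-5 + M) = (-5 + M)*(-3 + M))
E(3)*N(-16, O) = 3*(15 + (-16)**2 - 8*(-16)) = 3*(15 + 256 + 128) = 3*399 = 1197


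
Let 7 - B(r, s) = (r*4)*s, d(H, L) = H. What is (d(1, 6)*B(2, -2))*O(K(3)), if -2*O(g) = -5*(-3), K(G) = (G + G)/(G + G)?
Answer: -345/2 ≈ -172.50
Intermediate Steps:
K(G) = 1 (K(G) = (2*G)/((2*G)) = (2*G)*(1/(2*G)) = 1)
O(g) = -15/2 (O(g) = -(-5)*(-3)/2 = -½*15 = -15/2)
B(r, s) = 7 - 4*r*s (B(r, s) = 7 - r*4*s = 7 - 4*r*s)
(d(1, 6)*B(2, -2))*O(K(3)) = (1*(7 - 4*2*(-2)))*(-15/2) = (1*(7 + 16))*(-15/2) = (1*23)*(-15/2) = 23*(-15/2) = -345/2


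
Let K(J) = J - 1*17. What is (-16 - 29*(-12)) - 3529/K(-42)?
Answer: 23117/59 ≈ 391.81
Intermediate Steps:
K(J) = -17 + J (K(J) = J - 17 = -17 + J)
(-16 - 29*(-12)) - 3529/K(-42) = (-16 - 29*(-12)) - 3529/(-17 - 42) = (-16 + 348) - 3529/(-59) = 332 - 3529*(-1/59) = 332 + 3529/59 = 23117/59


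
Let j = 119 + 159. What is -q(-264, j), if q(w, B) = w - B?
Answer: 542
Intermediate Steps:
j = 278
-q(-264, j) = -(-264 - 1*278) = -(-264 - 278) = -1*(-542) = 542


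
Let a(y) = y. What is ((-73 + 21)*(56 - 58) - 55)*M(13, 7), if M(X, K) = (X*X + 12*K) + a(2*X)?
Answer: 13671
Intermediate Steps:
M(X, K) = X**2 + 2*X + 12*K (M(X, K) = (X*X + 12*K) + 2*X = (X**2 + 12*K) + 2*X = X**2 + 2*X + 12*K)
((-73 + 21)*(56 - 58) - 55)*M(13, 7) = ((-73 + 21)*(56 - 58) - 55)*(13**2 + 2*13 + 12*7) = (-52*(-2) - 55)*(169 + 26 + 84) = (104 - 55)*279 = 49*279 = 13671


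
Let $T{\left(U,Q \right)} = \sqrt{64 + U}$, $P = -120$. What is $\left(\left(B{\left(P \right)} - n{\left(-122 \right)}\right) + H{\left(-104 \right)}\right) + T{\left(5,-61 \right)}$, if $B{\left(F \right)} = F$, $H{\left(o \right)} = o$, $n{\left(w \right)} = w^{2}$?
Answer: $-15108 + \sqrt{69} \approx -15100.0$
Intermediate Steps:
$\left(\left(B{\left(P \right)} - n{\left(-122 \right)}\right) + H{\left(-104 \right)}\right) + T{\left(5,-61 \right)} = \left(\left(-120 - \left(-122\right)^{2}\right) - 104\right) + \sqrt{64 + 5} = \left(\left(-120 - 14884\right) - 104\right) + \sqrt{69} = \left(-15004 - 104\right) + \sqrt{69} = -15108 + \sqrt{69}$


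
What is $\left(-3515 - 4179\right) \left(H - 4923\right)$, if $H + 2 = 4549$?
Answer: $2892944$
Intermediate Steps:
$H = 4547$ ($H = -2 + 4549 = 4547$)
$\left(-3515 - 4179\right) \left(H - 4923\right) = \left(-3515 - 4179\right) \left(4547 - 4923\right) = \left(-7694\right) \left(-376\right) = 2892944$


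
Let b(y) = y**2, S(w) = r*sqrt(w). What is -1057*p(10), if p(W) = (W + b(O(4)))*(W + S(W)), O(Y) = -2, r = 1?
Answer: -147980 - 14798*sqrt(10) ≈ -1.9478e+5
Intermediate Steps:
S(w) = sqrt(w) (S(w) = 1*sqrt(w) = sqrt(w))
p(W) = (4 + W)*(W + sqrt(W)) (p(W) = (W + (-2)**2)*(W + sqrt(W)) = (W + 4)*(W + sqrt(W)) = (4 + W)*(W + sqrt(W)))
-1057*p(10) = -1057*(10**2 + 10**(3/2) + 4*10 + 4*sqrt(10)) = -1057*(100 + 10*sqrt(10) + 40 + 4*sqrt(10)) = -1057*(140 + 14*sqrt(10)) = -147980 - 14798*sqrt(10)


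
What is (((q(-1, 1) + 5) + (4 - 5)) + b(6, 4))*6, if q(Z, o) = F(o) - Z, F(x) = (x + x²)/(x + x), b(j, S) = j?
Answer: 72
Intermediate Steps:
F(x) = (x + x²)/(2*x) (F(x) = (x + x²)/((2*x)) = (x + x²)*(1/(2*x)) = (x + x²)/(2*x))
q(Z, o) = ½ + o/2 - Z (q(Z, o) = (½ + o/2) - Z = ½ + o/2 - Z)
(((q(-1, 1) + 5) + (4 - 5)) + b(6, 4))*6 = ((((½ + (½)*1 - 1*(-1)) + 5) + (4 - 5)) + 6)*6 = ((((½ + ½ + 1) + 5) - 1) + 6)*6 = (((2 + 5) - 1) + 6)*6 = ((7 - 1) + 6)*6 = (6 + 6)*6 = 12*6 = 72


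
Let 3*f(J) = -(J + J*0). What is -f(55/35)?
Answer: 11/21 ≈ 0.52381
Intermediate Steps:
f(J) = -J/3 (f(J) = (-(J + J*0))/3 = (-(J + 0))/3 = (-J)/3 = -J/3)
-f(55/35) = -(-1)*55/35/3 = -(-1)*55*(1/35)/3 = -(-1)*11/(3*7) = -1*(-11/21) = 11/21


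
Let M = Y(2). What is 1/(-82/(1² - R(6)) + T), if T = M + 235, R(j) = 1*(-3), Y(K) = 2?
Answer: 2/433 ≈ 0.0046189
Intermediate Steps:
R(j) = -3
M = 2
T = 237 (T = 2 + 235 = 237)
1/(-82/(1² - R(6)) + T) = 1/(-82/(1² - 1*(-3)) + 237) = 1/(-82/(1 + 3) + 237) = 1/(-82/4 + 237) = 1/(-82*¼ + 237) = 1/(-41/2 + 237) = 1/(433/2) = 2/433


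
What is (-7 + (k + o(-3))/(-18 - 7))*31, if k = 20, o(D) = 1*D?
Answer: -5952/25 ≈ -238.08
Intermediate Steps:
o(D) = D
(-7 + (k + o(-3))/(-18 - 7))*31 = (-7 + (20 - 3)/(-18 - 7))*31 = (-7 + 17/(-25))*31 = (-7 + 17*(-1/25))*31 = (-7 - 17/25)*31 = -192/25*31 = -5952/25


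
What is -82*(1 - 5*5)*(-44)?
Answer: -86592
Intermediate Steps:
-82*(1 - 5*5)*(-44) = -82*(1 - 25)*(-44) = -82*(-24)*(-44) = 1968*(-44) = -86592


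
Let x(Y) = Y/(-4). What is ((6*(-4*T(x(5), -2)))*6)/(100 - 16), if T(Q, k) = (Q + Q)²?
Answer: -75/7 ≈ -10.714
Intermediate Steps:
x(Y) = -Y/4 (x(Y) = Y*(-¼) = -Y/4)
T(Q, k) = 4*Q² (T(Q, k) = (2*Q)² = 4*Q²)
((6*(-4*T(x(5), -2)))*6)/(100 - 16) = ((6*(-16*(-¼*5)²))*6)/(100 - 16) = ((6*(-16*(-5/4)²))*6)/84 = ((6*(-16*25/16))*6)*(1/84) = ((6*(-4*25/4))*6)*(1/84) = ((6*(-25))*6)*(1/84) = -150*6*(1/84) = -900*1/84 = -75/7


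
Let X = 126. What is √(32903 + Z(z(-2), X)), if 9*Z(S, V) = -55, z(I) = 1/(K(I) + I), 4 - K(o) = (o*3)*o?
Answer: 2*√74018/3 ≈ 181.38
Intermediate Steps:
K(o) = 4 - 3*o² (K(o) = 4 - o*3*o = 4 - 3*o*o = 4 - 3*o²)
z(I) = 1/(4 + I - 3*I²) (z(I) = 1/((4 - 3*I²) + I) = 1/(4 + I - 3*I²))
Z(S, V) = -55/9 (Z(S, V) = (⅑)*(-55) = -55/9)
√(32903 + Z(z(-2), X)) = √(32903 - 55/9) = √(296072/9) = 2*√74018/3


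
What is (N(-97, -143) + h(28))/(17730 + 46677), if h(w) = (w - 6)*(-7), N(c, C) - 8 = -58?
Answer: -68/21469 ≈ -0.0031674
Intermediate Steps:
N(c, C) = -50 (N(c, C) = 8 - 58 = -50)
h(w) = 42 - 7*w (h(w) = (-6 + w)*(-7) = 42 - 7*w)
(N(-97, -143) + h(28))/(17730 + 46677) = (-50 + (42 - 7*28))/(17730 + 46677) = (-50 + (42 - 196))/64407 = (-50 - 154)*(1/64407) = -204*1/64407 = -68/21469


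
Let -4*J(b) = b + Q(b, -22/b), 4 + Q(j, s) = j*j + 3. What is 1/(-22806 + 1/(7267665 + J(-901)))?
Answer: -28259761/644492109362 ≈ -4.3848e-5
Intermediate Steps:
Q(j, s) = -1 + j² (Q(j, s) = -4 + (j*j + 3) = -4 + (j² + 3) = -4 + (3 + j²) = -1 + j²)
J(b) = ¼ - b/4 - b²/4 (J(b) = -(b + (-1 + b²))/4 = -(-1 + b + b²)/4 = ¼ - b/4 - b²/4)
1/(-22806 + 1/(7267665 + J(-901))) = 1/(-22806 + 1/(7267665 + (¼ - ¼*(-901) - ¼*(-901)²))) = 1/(-22806 + 1/(7267665 + (¼ + 901/4 - ¼*811801))) = 1/(-22806 + 1/(7267665 + (¼ + 901/4 - 811801/4))) = 1/(-22806 + 1/(7267665 - 810899/4)) = 1/(-22806 + 1/(28259761/4)) = 1/(-22806 + 4/28259761) = 1/(-644492109362/28259761) = -28259761/644492109362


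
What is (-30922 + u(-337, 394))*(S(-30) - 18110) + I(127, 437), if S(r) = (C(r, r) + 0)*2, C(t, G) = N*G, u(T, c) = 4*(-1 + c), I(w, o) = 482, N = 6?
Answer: 542094982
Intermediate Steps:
u(T, c) = -4 + 4*c
C(t, G) = 6*G
S(r) = 12*r (S(r) = (6*r + 0)*2 = (6*r)*2 = 12*r)
(-30922 + u(-337, 394))*(S(-30) - 18110) + I(127, 437) = (-30922 + (-4 + 4*394))*(12*(-30) - 18110) + 482 = (-30922 + (-4 + 1576))*(-360 - 18110) + 482 = (-30922 + 1572)*(-18470) + 482 = -29350*(-18470) + 482 = 542094500 + 482 = 542094982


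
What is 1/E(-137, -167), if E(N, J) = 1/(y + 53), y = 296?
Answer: 349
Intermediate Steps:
E(N, J) = 1/349 (E(N, J) = 1/(296 + 53) = 1/349)
1/E(-137, -167) = 1/(1/349) = 349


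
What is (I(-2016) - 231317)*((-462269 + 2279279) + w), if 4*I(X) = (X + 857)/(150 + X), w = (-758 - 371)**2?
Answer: -17163622903189/24 ≈ -7.1515e+11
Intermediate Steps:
w = 1274641 (w = (-1129)**2 = 1274641)
I(X) = (857 + X)/(4*(150 + X)) (I(X) = ((X + 857)/(150 + X))/4 = ((857 + X)/(150 + X))/4 = (857 + X)/(4*(150 + X)))
(I(-2016) - 231317)*((-462269 + 2279279) + w) = ((857 - 2016)/(4*(150 - 2016)) - 231317)*((-462269 + 2279279) + 1274641) = ((1/4)*(-1159)/(-1866) - 231317)*(1817010 + 1274641) = ((1/4)*(-1/1866)*(-1159) - 231317)*3091651 = (1159/7464 - 231317)*3091651 = -1726548929/7464*3091651 = -17163622903189/24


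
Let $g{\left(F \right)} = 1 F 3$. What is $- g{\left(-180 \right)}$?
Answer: $540$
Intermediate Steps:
$g{\left(F \right)} = 3 F$ ($g{\left(F \right)} = F 3 = 3 F$)
$- g{\left(-180 \right)} = - 3 \left(-180\right) = \left(-1\right) \left(-540\right) = 540$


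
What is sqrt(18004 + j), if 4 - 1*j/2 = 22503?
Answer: I*sqrt(26994) ≈ 164.3*I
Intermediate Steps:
j = -44998 (j = 8 - 2*22503 = 8 - 45006 = -44998)
sqrt(18004 + j) = sqrt(18004 - 44998) = sqrt(-26994) = I*sqrt(26994)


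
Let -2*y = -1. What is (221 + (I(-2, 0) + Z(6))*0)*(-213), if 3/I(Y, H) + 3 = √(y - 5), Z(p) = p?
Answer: -47073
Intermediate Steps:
y = ½ (y = -½*(-1) = ½ ≈ 0.50000)
I(Y, H) = 3/(-3 + 3*I*√2/2) (I(Y, H) = 3/(-3 + √(½ - 5)) = 3/(-3 + √(-9/2)) = 3/(-3 + 3*I*√2/2))
(221 + (I(-2, 0) + Z(6))*0)*(-213) = (221 + ((-⅔ - I*√2/3) + 6)*0)*(-213) = (221 + (16/3 - I*√2/3)*0)*(-213) = (221 + 0)*(-213) = 221*(-213) = -47073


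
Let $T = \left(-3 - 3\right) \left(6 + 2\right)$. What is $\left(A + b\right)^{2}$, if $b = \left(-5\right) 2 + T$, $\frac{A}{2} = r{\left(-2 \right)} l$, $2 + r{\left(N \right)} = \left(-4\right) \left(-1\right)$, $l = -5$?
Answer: $6084$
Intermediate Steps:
$r{\left(N \right)} = 2$ ($r{\left(N \right)} = -2 - -4 = -2 + 4 = 2$)
$T = -48$ ($T = \left(-6\right) 8 = -48$)
$A = -20$ ($A = 2 \cdot 2 \left(-5\right) = 2 \left(-10\right) = -20$)
$b = -58$ ($b = \left(-5\right) 2 - 48 = -10 - 48 = -58$)
$\left(A + b\right)^{2} = \left(-20 - 58\right)^{2} = \left(-78\right)^{2} = 6084$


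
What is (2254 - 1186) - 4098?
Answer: -3030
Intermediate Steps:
(2254 - 1186) - 4098 = 1068 - 4098 = -3030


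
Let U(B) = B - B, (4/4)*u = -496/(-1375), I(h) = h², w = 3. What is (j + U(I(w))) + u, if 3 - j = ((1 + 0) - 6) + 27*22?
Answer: -805254/1375 ≈ -585.64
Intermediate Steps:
u = 496/1375 (u = -496/(-1375) = -496*(-1/1375) = 496/1375 ≈ 0.36073)
U(B) = 0
j = -586 (j = 3 - (((1 + 0) - 6) + 27*22) = 3 - ((1 - 6) + 594) = 3 - (-5 + 594) = 3 - 1*589 = 3 - 589 = -586)
(j + U(I(w))) + u = (-586 + 0) + 496/1375 = -586 + 496/1375 = -805254/1375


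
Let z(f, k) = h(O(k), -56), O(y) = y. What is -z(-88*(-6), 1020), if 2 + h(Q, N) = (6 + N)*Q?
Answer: 51002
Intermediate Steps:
h(Q, N) = -2 + Q*(6 + N) (h(Q, N) = -2 + (6 + N)*Q = -2 + Q*(6 + N))
z(f, k) = -2 - 50*k (z(f, k) = -2 + 6*k - 56*k = -2 - 50*k)
-z(-88*(-6), 1020) = -(-2 - 50*1020) = -(-2 - 51000) = -1*(-51002) = 51002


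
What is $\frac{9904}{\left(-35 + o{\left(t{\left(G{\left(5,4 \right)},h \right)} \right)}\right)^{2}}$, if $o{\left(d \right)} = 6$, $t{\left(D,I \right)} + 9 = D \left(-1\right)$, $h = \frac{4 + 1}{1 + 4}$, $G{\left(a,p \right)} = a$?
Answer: $\frac{9904}{841} \approx 11.776$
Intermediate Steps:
$h = 1$ ($h = \frac{5}{5} = 5 \cdot \frac{1}{5} = 1$)
$t{\left(D,I \right)} = -9 - D$ ($t{\left(D,I \right)} = -9 + D \left(-1\right) = -9 - D$)
$\frac{9904}{\left(-35 + o{\left(t{\left(G{\left(5,4 \right)},h \right)} \right)}\right)^{2}} = \frac{9904}{\left(-35 + 6\right)^{2}} = \frac{9904}{\left(-29\right)^{2}} = \frac{9904}{841}$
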